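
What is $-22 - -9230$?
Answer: $9208$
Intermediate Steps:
$-22 - -9230 = -22 + 9230 = 9208$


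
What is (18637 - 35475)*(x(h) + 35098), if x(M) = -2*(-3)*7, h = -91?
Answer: -591687320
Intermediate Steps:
x(M) = 42 (x(M) = 6*7 = 42)
(18637 - 35475)*(x(h) + 35098) = (18637 - 35475)*(42 + 35098) = -16838*35140 = -591687320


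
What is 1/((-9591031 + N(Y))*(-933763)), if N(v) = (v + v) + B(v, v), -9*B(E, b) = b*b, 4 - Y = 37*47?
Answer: 9/83441747062042 ≈ 1.0786e-13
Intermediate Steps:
Y = -1735 (Y = 4 - 37*47 = 4 - 1*1739 = 4 - 1739 = -1735)
B(E, b) = -b²/9 (B(E, b) = -b*b/9 = -b²/9)
N(v) = 2*v - v²/9 (N(v) = (v + v) - v²/9 = 2*v - v²/9)
1/((-9591031 + N(Y))*(-933763)) = 1/(-9591031 + (⅑)*(-1735)*(18 - 1*(-1735))*(-933763)) = -1/933763/(-9591031 + (⅑)*(-1735)*(18 + 1735)) = -1/933763/(-9591031 + (⅑)*(-1735)*1753) = -1/933763/(-9591031 - 3041455/9) = -1/933763/(-89360734/9) = -9/89360734*(-1/933763) = 9/83441747062042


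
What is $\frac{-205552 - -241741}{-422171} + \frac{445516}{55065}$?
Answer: $\frac{186091187951}{23246846115} \approx 8.005$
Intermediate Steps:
$\frac{-205552 - -241741}{-422171} + \frac{445516}{55065} = \left(-205552 + 241741\right) \left(- \frac{1}{422171}\right) + 445516 \cdot \frac{1}{55065} = 36189 \left(- \frac{1}{422171}\right) + \frac{445516}{55065} = - \frac{36189}{422171} + \frac{445516}{55065} = \frac{186091187951}{23246846115}$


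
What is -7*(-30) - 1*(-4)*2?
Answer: 218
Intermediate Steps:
-7*(-30) - 1*(-4)*2 = 210 + 4*2 = 210 + 8 = 218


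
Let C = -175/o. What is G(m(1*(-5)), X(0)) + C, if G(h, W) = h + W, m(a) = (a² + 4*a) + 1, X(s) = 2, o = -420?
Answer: 101/12 ≈ 8.4167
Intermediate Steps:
m(a) = 1 + a² + 4*a
G(h, W) = W + h
C = 5/12 (C = -175/(-420) = -175*(-1/420) = 5/12 ≈ 0.41667)
G(m(1*(-5)), X(0)) + C = (2 + (1 + (1*(-5))² + 4*(1*(-5)))) + 5/12 = (2 + (1 + (-5)² + 4*(-5))) + 5/12 = (2 + (1 + 25 - 20)) + 5/12 = (2 + 6) + 5/12 = 8 + 5/12 = 101/12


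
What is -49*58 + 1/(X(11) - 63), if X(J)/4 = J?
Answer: -53999/19 ≈ -2842.1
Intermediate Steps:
X(J) = 4*J
-49*58 + 1/(X(11) - 63) = -49*58 + 1/(4*11 - 63) = -2842 + 1/(44 - 63) = -2842 + 1/(-19) = -2842 - 1/19 = -53999/19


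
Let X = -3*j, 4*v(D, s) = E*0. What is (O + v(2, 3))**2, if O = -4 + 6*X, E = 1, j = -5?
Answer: 7396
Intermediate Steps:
v(D, s) = 0 (v(D, s) = (1*0)/4 = (1/4)*0 = 0)
X = 15 (X = -3*(-5) = 15)
O = 86 (O = -4 + 6*15 = -4 + 90 = 86)
(O + v(2, 3))**2 = (86 + 0)**2 = 86**2 = 7396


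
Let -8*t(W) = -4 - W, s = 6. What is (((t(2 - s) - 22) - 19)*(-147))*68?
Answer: 409836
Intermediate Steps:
t(W) = ½ + W/8 (t(W) = -(-4 - W)/8 = ½ + W/8)
(((t(2 - s) - 22) - 19)*(-147))*68 = ((((½ + (2 - 1*6)/8) - 22) - 19)*(-147))*68 = ((((½ + (2 - 6)/8) - 22) - 19)*(-147))*68 = ((((½ + (⅛)*(-4)) - 22) - 19)*(-147))*68 = ((((½ - ½) - 22) - 19)*(-147))*68 = (((0 - 22) - 19)*(-147))*68 = ((-22 - 19)*(-147))*68 = -41*(-147)*68 = 6027*68 = 409836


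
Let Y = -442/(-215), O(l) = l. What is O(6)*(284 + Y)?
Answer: 369012/215 ≈ 1716.3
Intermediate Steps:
Y = 442/215 (Y = -442*(-1/215) = 442/215 ≈ 2.0558)
O(6)*(284 + Y) = 6*(284 + 442/215) = 6*(61502/215) = 369012/215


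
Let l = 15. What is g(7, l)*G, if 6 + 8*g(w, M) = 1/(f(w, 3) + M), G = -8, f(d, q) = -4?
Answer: 65/11 ≈ 5.9091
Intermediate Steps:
g(w, M) = -3/4 + 1/(8*(-4 + M))
g(7, l)*G = ((25 - 6*15)/(8*(-4 + 15)))*(-8) = ((1/8)*(25 - 90)/11)*(-8) = ((1/8)*(1/11)*(-65))*(-8) = -65/88*(-8) = 65/11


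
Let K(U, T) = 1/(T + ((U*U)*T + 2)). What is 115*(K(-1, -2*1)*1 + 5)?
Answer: 1035/2 ≈ 517.50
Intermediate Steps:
K(U, T) = 1/(2 + T + T*U²) (K(U, T) = 1/(T + (U²*T + 2)) = 1/(T + (T*U² + 2)) = 1/(T + (2 + T*U²)) = 1/(2 + T + T*U²))
115*(K(-1, -2*1)*1 + 5) = 115*(1/(2 - 2*1 - 2*1*(-1)²) + 5) = 115*(1/(2 - 2 - 2*1) + 5) = 115*(1/(2 - 2 - 2) + 5) = 115*(1/(-2) + 5) = 115*(-½*1 + 5) = 115*(-½ + 5) = 115*(9/2) = 1035/2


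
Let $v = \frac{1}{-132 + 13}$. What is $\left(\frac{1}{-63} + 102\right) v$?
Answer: $- \frac{6425}{7497} \approx -0.85701$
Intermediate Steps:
$v = - \frac{1}{119}$ ($v = \frac{1}{-119} = - \frac{1}{119} \approx -0.0084034$)
$\left(\frac{1}{-63} + 102\right) v = \left(\frac{1}{-63} + 102\right) \left(- \frac{1}{119}\right) = \left(- \frac{1}{63} + 102\right) \left(- \frac{1}{119}\right) = \frac{6425}{63} \left(- \frac{1}{119}\right) = - \frac{6425}{7497}$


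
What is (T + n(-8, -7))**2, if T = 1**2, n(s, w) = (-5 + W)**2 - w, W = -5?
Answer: 11664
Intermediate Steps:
n(s, w) = 100 - w (n(s, w) = (-5 - 5)**2 - w = (-10)**2 - w = 100 - w)
T = 1
(T + n(-8, -7))**2 = (1 + (100 - 1*(-7)))**2 = (1 + (100 + 7))**2 = (1 + 107)**2 = 108**2 = 11664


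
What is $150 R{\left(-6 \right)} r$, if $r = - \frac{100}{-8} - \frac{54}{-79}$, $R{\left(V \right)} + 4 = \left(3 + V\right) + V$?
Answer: $- \frac{2030925}{79} \approx -25708.0$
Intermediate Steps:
$R{\left(V \right)} = -1 + 2 V$ ($R{\left(V \right)} = -4 + \left(\left(3 + V\right) + V\right) = -4 + \left(3 + 2 V\right) = -1 + 2 V$)
$r = \frac{2083}{158}$ ($r = \left(-100\right) \left(- \frac{1}{8}\right) - - \frac{54}{79} = \frac{25}{2} + \frac{54}{79} = \frac{2083}{158} \approx 13.184$)
$150 R{\left(-6 \right)} r = 150 \left(-1 + 2 \left(-6\right)\right) \frac{2083}{158} = 150 \left(-1 - 12\right) \frac{2083}{158} = 150 \left(-13\right) \frac{2083}{158} = \left(-1950\right) \frac{2083}{158} = - \frac{2030925}{79}$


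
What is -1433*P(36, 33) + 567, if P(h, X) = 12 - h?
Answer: 34959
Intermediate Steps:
-1433*P(36, 33) + 567 = -1433*(12 - 1*36) + 567 = -1433*(12 - 36) + 567 = -1433*(-24) + 567 = 34392 + 567 = 34959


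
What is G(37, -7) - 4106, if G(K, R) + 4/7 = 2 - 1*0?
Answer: -28732/7 ≈ -4104.6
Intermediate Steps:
G(K, R) = 10/7 (G(K, R) = -4/7 + (2 - 1*0) = -4/7 + (2 + 0) = -4/7 + 2 = 10/7)
G(37, -7) - 4106 = 10/7 - 4106 = -28732/7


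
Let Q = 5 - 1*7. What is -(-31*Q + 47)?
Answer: -109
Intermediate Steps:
Q = -2 (Q = 5 - 7 = -2)
-(-31*Q + 47) = -(-31*(-2) + 47) = -(62 + 47) = -1*109 = -109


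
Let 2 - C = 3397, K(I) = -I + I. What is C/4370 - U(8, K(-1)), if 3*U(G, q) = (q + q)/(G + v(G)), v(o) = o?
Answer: -679/874 ≈ -0.77689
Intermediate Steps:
K(I) = 0
C = -3395 (C = 2 - 1*3397 = 2 - 3397 = -3395)
U(G, q) = q/(3*G) (U(G, q) = ((q + q)/(G + G))/3 = ((2*q)/((2*G)))/3 = ((2*q)*(1/(2*G)))/3 = (q/G)/3 = q/(3*G))
C/4370 - U(8, K(-1)) = -3395/4370 - 0/(3*8) = -3395*1/4370 - 0/(3*8) = -679/874 - 1*0 = -679/874 + 0 = -679/874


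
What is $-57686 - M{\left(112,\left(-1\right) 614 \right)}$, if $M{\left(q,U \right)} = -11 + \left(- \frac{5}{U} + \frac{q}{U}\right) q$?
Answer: $- \frac{17700233}{307} \approx -57656.0$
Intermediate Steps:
$M{\left(q,U \right)} = -11 + q \left(- \frac{5}{U} + \frac{q}{U}\right)$
$-57686 - M{\left(112,\left(-1\right) 614 \right)} = -57686 - \frac{112^{2} - 11 \left(\left(-1\right) 614\right) - 560}{\left(-1\right) 614} = -57686 - \frac{12544 - -6754 - 560}{-614} = -57686 - - \frac{12544 + 6754 - 560}{614} = -57686 - \left(- \frac{1}{614}\right) 18738 = -57686 - - \frac{9369}{307} = -57686 + \frac{9369}{307} = - \frac{17700233}{307}$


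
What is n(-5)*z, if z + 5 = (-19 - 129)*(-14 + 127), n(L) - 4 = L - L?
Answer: -66916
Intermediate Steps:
n(L) = 4 (n(L) = 4 + (L - L) = 4 + 0 = 4)
z = -16729 (z = -5 + (-19 - 129)*(-14 + 127) = -5 - 148*113 = -5 - 16724 = -16729)
n(-5)*z = 4*(-16729) = -66916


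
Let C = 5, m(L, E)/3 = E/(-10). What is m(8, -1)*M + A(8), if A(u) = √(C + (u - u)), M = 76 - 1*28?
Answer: 72/5 + √5 ≈ 16.636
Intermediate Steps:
m(L, E) = -3*E/10 (m(L, E) = 3*(E/(-10)) = 3*(E*(-⅒)) = 3*(-E/10) = -3*E/10)
M = 48 (M = 76 - 28 = 48)
A(u) = √5 (A(u) = √(5 + (u - u)) = √(5 + 0) = √5)
m(8, -1)*M + A(8) = -3/10*(-1)*48 + √5 = (3/10)*48 + √5 = 72/5 + √5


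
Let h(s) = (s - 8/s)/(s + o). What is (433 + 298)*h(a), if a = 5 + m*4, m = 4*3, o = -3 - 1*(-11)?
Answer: 2047531/3233 ≈ 633.32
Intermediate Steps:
o = 8 (o = -3 + 11 = 8)
m = 12
a = 53 (a = 5 + 12*4 = 5 + 48 = 53)
h(s) = (s - 8/s)/(8 + s) (h(s) = (s - 8/s)/(s + 8) = (s - 8/s)/(8 + s))
(433 + 298)*h(a) = (433 + 298)*((-8 + 53**2)/(53*(8 + 53))) = 731*((1/53)*(-8 + 2809)/61) = 731*((1/53)*(1/61)*2801) = 731*(2801/3233) = 2047531/3233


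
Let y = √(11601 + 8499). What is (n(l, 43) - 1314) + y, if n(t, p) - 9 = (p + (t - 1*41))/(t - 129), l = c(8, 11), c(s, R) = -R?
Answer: -182691/140 + 10*√201 ≈ -1163.2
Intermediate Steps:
l = -11 (l = -1*11 = -11)
n(t, p) = 9 + (-41 + p + t)/(-129 + t) (n(t, p) = 9 + (p + (t - 1*41))/(t - 129) = 9 + (p + (t - 41))/(-129 + t) = 9 + (p + (-41 + t))/(-129 + t) = 9 + (-41 + p + t)/(-129 + t))
y = 10*√201 (y = √20100 = 10*√201 ≈ 141.77)
(n(l, 43) - 1314) + y = ((-1202 + 43 + 10*(-11))/(-129 - 11) - 1314) + 10*√201 = ((-1202 + 43 - 110)/(-140) - 1314) + 10*√201 = (-1/140*(-1269) - 1314) + 10*√201 = (1269/140 - 1314) + 10*√201 = -182691/140 + 10*√201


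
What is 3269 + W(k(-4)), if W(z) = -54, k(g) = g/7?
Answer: 3215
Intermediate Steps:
k(g) = g/7 (k(g) = g*(⅐) = g/7)
3269 + W(k(-4)) = 3269 - 54 = 3215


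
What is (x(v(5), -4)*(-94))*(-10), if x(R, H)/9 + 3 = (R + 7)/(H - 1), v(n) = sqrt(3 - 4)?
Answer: -37224 - 1692*I ≈ -37224.0 - 1692.0*I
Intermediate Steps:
v(n) = I (v(n) = sqrt(-1) = I)
x(R, H) = -27 + 9*(7 + R)/(-1 + H) (x(R, H) = -27 + 9*((R + 7)/(H - 1)) = -27 + 9*((7 + R)/(-1 + H)) = -27 + 9*(7 + R)/(-1 + H))
(x(v(5), -4)*(-94))*(-10) = ((9*(10 + I - 3*(-4))/(-1 - 4))*(-94))*(-10) = ((9*(10 + I + 12)/(-5))*(-94))*(-10) = ((9*(-1/5)*(22 + I))*(-94))*(-10) = ((-198/5 - 9*I/5)*(-94))*(-10) = (18612/5 + 846*I/5)*(-10) = -37224 - 1692*I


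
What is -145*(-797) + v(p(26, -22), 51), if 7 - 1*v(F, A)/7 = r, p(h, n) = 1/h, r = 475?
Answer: 112289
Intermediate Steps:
v(F, A) = -3276 (v(F, A) = 49 - 7*475 = 49 - 3325 = -3276)
-145*(-797) + v(p(26, -22), 51) = -145*(-797) - 3276 = 115565 - 3276 = 112289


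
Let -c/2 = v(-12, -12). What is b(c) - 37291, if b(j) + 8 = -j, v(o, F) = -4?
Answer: -37307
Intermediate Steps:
c = 8 (c = -2*(-4) = 8)
b(j) = -8 - j
b(c) - 37291 = (-8 - 1*8) - 37291 = (-8 - 8) - 37291 = -16 - 37291 = -37307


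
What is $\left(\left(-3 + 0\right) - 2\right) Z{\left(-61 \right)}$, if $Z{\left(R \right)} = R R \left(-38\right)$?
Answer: $706990$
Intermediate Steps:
$Z{\left(R \right)} = - 38 R^{2}$ ($Z{\left(R \right)} = R^{2} \left(-38\right) = - 38 R^{2}$)
$\left(\left(-3 + 0\right) - 2\right) Z{\left(-61 \right)} = \left(\left(-3 + 0\right) - 2\right) \left(- 38 \left(-61\right)^{2}\right) = \left(-3 - 2\right) \left(\left(-38\right) 3721\right) = \left(-5\right) \left(-141398\right) = 706990$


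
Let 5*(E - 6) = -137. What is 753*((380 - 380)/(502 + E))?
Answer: 0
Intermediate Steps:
E = -107/5 (E = 6 + (1/5)*(-137) = 6 - 137/5 = -107/5 ≈ -21.400)
753*((380 - 380)/(502 + E)) = 753*((380 - 380)/(502 - 107/5)) = 753*(0/(2403/5)) = 753*(0*(5/2403)) = 753*0 = 0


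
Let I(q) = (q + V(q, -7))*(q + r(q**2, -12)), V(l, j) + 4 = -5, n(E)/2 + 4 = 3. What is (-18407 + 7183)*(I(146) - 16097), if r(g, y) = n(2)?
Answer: -40754344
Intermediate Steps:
n(E) = -2 (n(E) = -8 + 2*3 = -8 + 6 = -2)
V(l, j) = -9 (V(l, j) = -4 - 5 = -9)
r(g, y) = -2
I(q) = (-9 + q)*(-2 + q) (I(q) = (q - 9)*(q - 2) = (-9 + q)*(-2 + q))
(-18407 + 7183)*(I(146) - 16097) = (-18407 + 7183)*((18 + 146**2 - 11*146) - 16097) = -11224*((18 + 21316 - 1606) - 16097) = -11224*(19728 - 16097) = -11224*3631 = -40754344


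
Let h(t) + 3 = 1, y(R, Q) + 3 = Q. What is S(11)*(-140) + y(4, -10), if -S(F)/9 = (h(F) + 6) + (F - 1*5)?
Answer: 12587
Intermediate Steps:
y(R, Q) = -3 + Q
h(t) = -2 (h(t) = -3 + 1 = -2)
S(F) = 9 - 9*F (S(F) = -9*((-2 + 6) + (F - 1*5)) = -9*(4 + (F - 5)) = -9*(4 + (-5 + F)) = -9*(-1 + F) = 9 - 9*F)
S(11)*(-140) + y(4, -10) = (9 - 9*11)*(-140) + (-3 - 10) = (9 - 99)*(-140) - 13 = -90*(-140) - 13 = 12600 - 13 = 12587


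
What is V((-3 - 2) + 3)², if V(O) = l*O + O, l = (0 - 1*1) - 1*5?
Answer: 100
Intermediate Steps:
l = -6 (l = (0 - 1) - 5 = -1 - 5 = -6)
V(O) = -5*O (V(O) = -6*O + O = -5*O)
V((-3 - 2) + 3)² = (-5*((-3 - 2) + 3))² = (-5*(-5 + 3))² = (-5*(-2))² = 10² = 100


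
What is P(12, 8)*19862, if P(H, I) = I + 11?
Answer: 377378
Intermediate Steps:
P(H, I) = 11 + I
P(12, 8)*19862 = (11 + 8)*19862 = 19*19862 = 377378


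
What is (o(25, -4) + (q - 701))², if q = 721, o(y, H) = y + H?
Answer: 1681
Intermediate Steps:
o(y, H) = H + y
(o(25, -4) + (q - 701))² = ((-4 + 25) + (721 - 701))² = (21 + 20)² = 41² = 1681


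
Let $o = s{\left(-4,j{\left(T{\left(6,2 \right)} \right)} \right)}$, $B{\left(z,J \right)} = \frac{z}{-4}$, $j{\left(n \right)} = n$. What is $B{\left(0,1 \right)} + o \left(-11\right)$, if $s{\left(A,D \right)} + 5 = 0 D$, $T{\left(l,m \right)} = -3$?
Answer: $55$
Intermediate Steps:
$s{\left(A,D \right)} = -5$ ($s{\left(A,D \right)} = -5 + 0 D = -5 + 0 = -5$)
$B{\left(z,J \right)} = - \frac{z}{4}$ ($B{\left(z,J \right)} = z \left(- \frac{1}{4}\right) = - \frac{z}{4}$)
$o = -5$
$B{\left(0,1 \right)} + o \left(-11\right) = \left(- \frac{1}{4}\right) 0 - -55 = 0 + 55 = 55$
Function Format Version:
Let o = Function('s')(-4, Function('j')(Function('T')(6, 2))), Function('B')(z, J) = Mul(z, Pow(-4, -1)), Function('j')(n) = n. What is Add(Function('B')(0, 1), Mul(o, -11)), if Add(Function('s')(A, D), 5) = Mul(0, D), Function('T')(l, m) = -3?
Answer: 55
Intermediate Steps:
Function('s')(A, D) = -5 (Function('s')(A, D) = Add(-5, Mul(0, D)) = Add(-5, 0) = -5)
Function('B')(z, J) = Mul(Rational(-1, 4), z) (Function('B')(z, J) = Mul(z, Rational(-1, 4)) = Mul(Rational(-1, 4), z))
o = -5
Add(Function('B')(0, 1), Mul(o, -11)) = Add(Mul(Rational(-1, 4), 0), Mul(-5, -11)) = Add(0, 55) = 55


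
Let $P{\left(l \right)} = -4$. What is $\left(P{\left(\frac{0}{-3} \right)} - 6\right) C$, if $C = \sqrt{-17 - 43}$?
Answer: $- 20 i \sqrt{15} \approx - 77.46 i$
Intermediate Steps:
$C = 2 i \sqrt{15}$ ($C = \sqrt{-60} = 2 i \sqrt{15} \approx 7.746 i$)
$\left(P{\left(\frac{0}{-3} \right)} - 6\right) C = \left(-4 - 6\right) 2 i \sqrt{15} = - 10 \cdot 2 i \sqrt{15} = - 20 i \sqrt{15}$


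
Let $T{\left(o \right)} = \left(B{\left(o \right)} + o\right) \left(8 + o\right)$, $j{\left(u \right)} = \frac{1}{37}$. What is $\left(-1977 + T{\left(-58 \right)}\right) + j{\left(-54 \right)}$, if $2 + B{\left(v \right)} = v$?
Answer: $\frac{145152}{37} \approx 3923.0$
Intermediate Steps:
$j{\left(u \right)} = \frac{1}{37}$
$B{\left(v \right)} = -2 + v$
$T{\left(o \right)} = \left(-2 + 2 o\right) \left(8 + o\right)$ ($T{\left(o \right)} = \left(\left(-2 + o\right) + o\right) \left(8 + o\right) = \left(-2 + 2 o\right) \left(8 + o\right)$)
$\left(-1977 + T{\left(-58 \right)}\right) + j{\left(-54 \right)} = \left(-1977 + \left(-16 + 2 \left(-58\right)^{2} + 14 \left(-58\right)\right)\right) + \frac{1}{37} = \left(-1977 - -5900\right) + \frac{1}{37} = \left(-1977 + 5900\right) + \frac{1}{37} = 3923 + \frac{1}{37} = \frac{145152}{37}$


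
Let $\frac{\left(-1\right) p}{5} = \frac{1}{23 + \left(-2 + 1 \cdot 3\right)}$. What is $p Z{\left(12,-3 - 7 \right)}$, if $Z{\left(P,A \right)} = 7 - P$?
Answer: $\frac{25}{24} \approx 1.0417$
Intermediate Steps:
$p = - \frac{5}{24}$ ($p = - \frac{5}{23 + \left(-2 + 1 \cdot 3\right)} = - \frac{5}{23 + \left(-2 + 3\right)} = - \frac{5}{23 + 1} = - \frac{5}{24} \approx -0.20833$)
$p Z{\left(12,-3 - 7 \right)} = - \frac{5 \left(7 - 12\right)}{24} = \left(- \frac{5}{24}\right) \left(-5\right) = \frac{25}{24}$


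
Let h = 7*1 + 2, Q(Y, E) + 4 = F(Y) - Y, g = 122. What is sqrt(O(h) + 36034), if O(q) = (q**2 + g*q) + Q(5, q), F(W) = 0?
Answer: 2*sqrt(9301) ≈ 192.88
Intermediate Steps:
Q(Y, E) = -4 - Y (Q(Y, E) = -4 + (0 - Y) = -4 - Y)
h = 9 (h = 7 + 2 = 9)
O(q) = -9 + q**2 + 122*q (O(q) = (q**2 + 122*q) + (-4 - 1*5) = (q**2 + 122*q) + (-4 - 5) = (q**2 + 122*q) - 9 = -9 + q**2 + 122*q)
sqrt(O(h) + 36034) = sqrt((-9 + 9**2 + 122*9) + 36034) = sqrt((-9 + 81 + 1098) + 36034) = sqrt(1170 + 36034) = sqrt(37204) = 2*sqrt(9301)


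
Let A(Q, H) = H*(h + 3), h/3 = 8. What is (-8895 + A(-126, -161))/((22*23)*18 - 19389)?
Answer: 4414/3427 ≈ 1.2880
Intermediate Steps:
h = 24 (h = 3*8 = 24)
A(Q, H) = 27*H (A(Q, H) = H*(24 + 3) = H*27 = 27*H)
(-8895 + A(-126, -161))/((22*23)*18 - 19389) = (-8895 + 27*(-161))/((22*23)*18 - 19389) = (-8895 - 4347)/(506*18 - 19389) = -13242/(9108 - 19389) = -13242/(-10281) = -13242*(-1/10281) = 4414/3427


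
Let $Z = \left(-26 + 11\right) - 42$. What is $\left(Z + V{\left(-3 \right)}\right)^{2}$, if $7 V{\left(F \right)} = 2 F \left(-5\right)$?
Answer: $\frac{136161}{49} \approx 2778.8$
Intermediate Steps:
$V{\left(F \right)} = - \frac{10 F}{7}$ ($V{\left(F \right)} = \frac{2 F \left(-5\right)}{7} = \frac{\left(-10\right) F}{7} = - \frac{10 F}{7}$)
$Z = -57$ ($Z = -15 - 42 = -57$)
$\left(Z + V{\left(-3 \right)}\right)^{2} = \left(-57 - - \frac{30}{7}\right)^{2} = \left(-57 + \frac{30}{7}\right)^{2} = \left(- \frac{369}{7}\right)^{2} = \frac{136161}{49}$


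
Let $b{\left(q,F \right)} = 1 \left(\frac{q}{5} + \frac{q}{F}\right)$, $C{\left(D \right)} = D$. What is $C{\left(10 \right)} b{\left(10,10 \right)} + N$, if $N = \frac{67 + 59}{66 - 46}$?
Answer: $\frac{363}{10} \approx 36.3$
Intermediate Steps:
$b{\left(q,F \right)} = \frac{q}{5} + \frac{q}{F}$ ($b{\left(q,F \right)} = 1 \left(q \frac{1}{5} + \frac{q}{F}\right) = 1 \left(\frac{q}{5} + \frac{q}{F}\right) = \frac{q}{5} + \frac{q}{F}$)
$N = \frac{63}{10}$ ($N = \frac{126}{20} = 126 \cdot \frac{1}{20} = \frac{63}{10} \approx 6.3$)
$C{\left(10 \right)} b{\left(10,10 \right)} + N = 10 \left(\frac{1}{5} \cdot 10 + \frac{10}{10}\right) + \frac{63}{10} = 10 \left(2 + 10 \cdot \frac{1}{10}\right) + \frac{63}{10} = 10 \left(2 + 1\right) + \frac{63}{10} = 10 \cdot 3 + \frac{63}{10} = 30 + \frac{63}{10} = \frac{363}{10}$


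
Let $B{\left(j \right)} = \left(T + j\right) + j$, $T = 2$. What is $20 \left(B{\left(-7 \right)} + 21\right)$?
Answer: $180$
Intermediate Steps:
$B{\left(j \right)} = 2 + 2 j$ ($B{\left(j \right)} = \left(2 + j\right) + j = 2 + 2 j$)
$20 \left(B{\left(-7 \right)} + 21\right) = 20 \left(\left(2 + 2 \left(-7\right)\right) + 21\right) = 20 \left(\left(2 - 14\right) + 21\right) = 20 \left(-12 + 21\right) = 20 \cdot 9 = 180$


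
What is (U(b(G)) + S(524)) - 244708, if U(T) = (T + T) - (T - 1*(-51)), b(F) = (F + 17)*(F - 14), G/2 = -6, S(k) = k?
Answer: -244365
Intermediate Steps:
G = -12 (G = 2*(-6) = -12)
b(F) = (-14 + F)*(17 + F) (b(F) = (17 + F)*(-14 + F) = (-14 + F)*(17 + F))
U(T) = -51 + T (U(T) = 2*T - (T + 51) = 2*T - (51 + T) = 2*T + (-51 - T) = -51 + T)
(U(b(G)) + S(524)) - 244708 = ((-51 + (-238 + (-12)**2 + 3*(-12))) + 524) - 244708 = ((-51 + (-238 + 144 - 36)) + 524) - 244708 = ((-51 - 130) + 524) - 244708 = (-181 + 524) - 244708 = 343 - 244708 = -244365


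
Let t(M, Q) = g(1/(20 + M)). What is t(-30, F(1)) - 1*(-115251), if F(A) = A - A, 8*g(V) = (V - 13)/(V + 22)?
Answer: 201919621/1752 ≈ 1.1525e+5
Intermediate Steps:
g(V) = (-13 + V)/(8*(22 + V)) (g(V) = ((V - 13)/(V + 22))/8 = ((-13 + V)/(22 + V))/8 = (-13 + V)/(8*(22 + V)))
F(A) = 0
t(M, Q) = (-13 + 1/(20 + M))/(8*(22 + 1/(20 + M)))
t(-30, F(1)) - 1*(-115251) = (-259 - 13*(-30))/(8*(441 + 22*(-30))) - 1*(-115251) = (-259 + 390)/(8*(441 - 660)) + 115251 = (⅛)*131/(-219) + 115251 = (⅛)*(-1/219)*131 + 115251 = -131/1752 + 115251 = 201919621/1752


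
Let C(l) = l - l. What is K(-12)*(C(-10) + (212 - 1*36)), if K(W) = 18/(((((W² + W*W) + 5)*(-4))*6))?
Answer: -132/293 ≈ -0.45051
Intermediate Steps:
C(l) = 0
K(W) = 18/(-120 - 48*W²) (K(W) = 18/(((((W² + W²) + 5)*(-4))*6)) = 18/((((2*W² + 5)*(-4))*6)) = 18/((((5 + 2*W²)*(-4))*6)) = 18/(((-20 - 8*W²)*6)) = 18/(-120 - 48*W²))
K(-12)*(C(-10) + (212 - 1*36)) = (-3/(20 + 8*(-12)²))*(0 + (212 - 1*36)) = (-3/(20 + 8*144))*(0 + (212 - 36)) = (-3/(20 + 1152))*(0 + 176) = -3/1172*176 = -132/293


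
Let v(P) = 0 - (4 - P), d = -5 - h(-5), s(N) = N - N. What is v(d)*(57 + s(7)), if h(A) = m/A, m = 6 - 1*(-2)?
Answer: -2109/5 ≈ -421.80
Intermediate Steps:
m = 8 (m = 6 + 2 = 8)
s(N) = 0
h(A) = 8/A
d = -17/5 (d = -5 - 8/(-5) = -5 - 8*(-1)/5 = -5 - 1*(-8/5) = -5 + 8/5 = -17/5 ≈ -3.4000)
v(P) = -4 + P (v(P) = 0 + (-4 + P) = -4 + P)
v(d)*(57 + s(7)) = (-4 - 17/5)*(57 + 0) = -37/5*57 = -2109/5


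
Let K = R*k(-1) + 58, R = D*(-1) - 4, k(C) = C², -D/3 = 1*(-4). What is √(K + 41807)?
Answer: √41849 ≈ 204.57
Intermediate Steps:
D = 12 (D = -3*(-4) = 12)
R = -16 (R = 12*(-1) - 4 = -12 - 4 = -16)
K = 42 (K = -16*(-1)² + 58 = -16*1 + 58 = -16 + 58 = 42)
√(K + 41807) = √(42 + 41807) = √41849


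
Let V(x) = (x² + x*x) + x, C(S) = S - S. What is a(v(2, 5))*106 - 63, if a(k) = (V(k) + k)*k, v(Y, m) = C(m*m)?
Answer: -63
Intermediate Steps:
C(S) = 0
V(x) = x + 2*x² (V(x) = (x² + x²) + x = 2*x² + x = x + 2*x²)
v(Y, m) = 0
a(k) = k*(k + k*(1 + 2*k)) (a(k) = (k*(1 + 2*k) + k)*k = (k + k*(1 + 2*k))*k = k*(k + k*(1 + 2*k)))
a(v(2, 5))*106 - 63 = (2*0²*(1 + 0))*106 - 63 = (2*0*1)*106 - 63 = 0*106 - 63 = 0 - 63 = -63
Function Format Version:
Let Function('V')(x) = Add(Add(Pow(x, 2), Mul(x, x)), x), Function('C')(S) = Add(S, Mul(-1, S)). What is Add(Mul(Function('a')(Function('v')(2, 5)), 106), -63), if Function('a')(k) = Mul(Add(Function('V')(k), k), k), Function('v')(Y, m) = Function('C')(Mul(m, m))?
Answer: -63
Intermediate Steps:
Function('C')(S) = 0
Function('V')(x) = Add(x, Mul(2, Pow(x, 2))) (Function('V')(x) = Add(Add(Pow(x, 2), Pow(x, 2)), x) = Add(Mul(2, Pow(x, 2)), x) = Add(x, Mul(2, Pow(x, 2))))
Function('v')(Y, m) = 0
Function('a')(k) = Mul(k, Add(k, Mul(k, Add(1, Mul(2, k))))) (Function('a')(k) = Mul(Add(Mul(k, Add(1, Mul(2, k))), k), k) = Mul(Add(k, Mul(k, Add(1, Mul(2, k)))), k) = Mul(k, Add(k, Mul(k, Add(1, Mul(2, k))))))
Add(Mul(Function('a')(Function('v')(2, 5)), 106), -63) = Add(Mul(Mul(2, Pow(0, 2), Add(1, 0)), 106), -63) = Add(Mul(Mul(2, 0, 1), 106), -63) = Add(Mul(0, 106), -63) = Add(0, -63) = -63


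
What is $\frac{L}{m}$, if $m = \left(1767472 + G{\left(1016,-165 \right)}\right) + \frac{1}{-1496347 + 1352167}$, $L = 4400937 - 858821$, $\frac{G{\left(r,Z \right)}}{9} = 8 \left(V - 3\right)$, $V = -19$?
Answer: $\frac{510702284880}{254605731839} \approx 2.0059$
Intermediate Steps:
$G{\left(r,Z \right)} = -1584$ ($G{\left(r,Z \right)} = 9 \cdot 8 \left(-19 - 3\right) = 9 \cdot 8 \left(-22\right) = 9 \left(-176\right) = -1584$)
$L = 3542116$ ($L = 4400937 - 858821 = 3542116$)
$m = \frac{254605731839}{144180}$ ($m = \left(1767472 - 1584\right) + \frac{1}{-1496347 + 1352167} = 1765888 + \frac{1}{-144180} = 1765888 - \frac{1}{144180} = \frac{254605731839}{144180} \approx 1.7659 \cdot 10^{6}$)
$\frac{L}{m} = \frac{3542116}{\frac{254605731839}{144180}} = 3542116 \cdot \frac{144180}{254605731839} = \frac{510702284880}{254605731839}$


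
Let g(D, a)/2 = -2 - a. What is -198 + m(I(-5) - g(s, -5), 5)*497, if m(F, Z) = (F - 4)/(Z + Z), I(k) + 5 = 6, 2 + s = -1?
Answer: -6453/10 ≈ -645.30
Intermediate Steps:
s = -3 (s = -2 - 1 = -3)
g(D, a) = -4 - 2*a (g(D, a) = 2*(-2 - a) = -4 - 2*a)
I(k) = 1 (I(k) = -5 + 6 = 1)
m(F, Z) = (-4 + F)/(2*Z) (m(F, Z) = (-4 + F)/((2*Z)) = (-4 + F)*(1/(2*Z)) = (-4 + F)/(2*Z))
-198 + m(I(-5) - g(s, -5), 5)*497 = -198 + ((½)*(-4 + (1 - (-4 - 2*(-5))))/5)*497 = -198 + ((½)*(⅕)*(-4 + (1 - (-4 + 10))))*497 = -198 + ((½)*(⅕)*(-4 + (1 - 1*6)))*497 = -198 + ((½)*(⅕)*(-4 + (1 - 6)))*497 = -198 + ((½)*(⅕)*(-4 - 5))*497 = -198 + ((½)*(⅕)*(-9))*497 = -198 - 9/10*497 = -198 - 4473/10 = -6453/10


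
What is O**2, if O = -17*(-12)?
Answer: 41616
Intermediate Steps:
O = 204
O**2 = 204**2 = 41616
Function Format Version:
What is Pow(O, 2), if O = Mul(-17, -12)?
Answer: 41616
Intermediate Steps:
O = 204
Pow(O, 2) = Pow(204, 2) = 41616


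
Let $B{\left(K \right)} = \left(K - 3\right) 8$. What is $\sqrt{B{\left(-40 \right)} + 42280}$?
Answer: $4 \sqrt{2621} \approx 204.78$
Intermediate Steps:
$B{\left(K \right)} = -24 + 8 K$ ($B{\left(K \right)} = \left(-3 + K\right) 8 = -24 + 8 K$)
$\sqrt{B{\left(-40 \right)} + 42280} = \sqrt{\left(-24 + 8 \left(-40\right)\right) + 42280} = \sqrt{\left(-24 - 320\right) + 42280} = \sqrt{-344 + 42280} = \sqrt{41936} = 4 \sqrt{2621}$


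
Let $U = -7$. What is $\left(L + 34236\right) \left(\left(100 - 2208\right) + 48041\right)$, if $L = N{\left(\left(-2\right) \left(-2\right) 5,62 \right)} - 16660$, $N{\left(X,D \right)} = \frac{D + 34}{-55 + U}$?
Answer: $\frac{25024665864}{31} \approx 8.0725 \cdot 10^{8}$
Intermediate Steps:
$N{\left(X,D \right)} = - \frac{17}{31} - \frac{D}{62}$ ($N{\left(X,D \right)} = \frac{D + 34}{-55 - 7} = \frac{34 + D}{-62} = \left(34 + D\right) \left(- \frac{1}{62}\right) = - \frac{17}{31} - \frac{D}{62}$)
$L = - \frac{516508}{31}$ ($L = \left(- \frac{17}{31} - 1\right) - 16660 = - \frac{48}{31} - 16660 = - \frac{516508}{31} \approx -16662.0$)
$\left(L + 34236\right) \left(\left(100 - 2208\right) + 48041\right) = \left(- \frac{516508}{31} + 34236\right) \left(\left(100 - 2208\right) + 48041\right) = \frac{544808 \left(\left(100 - 2208\right) + 48041\right)}{31} = \frac{544808 \left(-2108 + 48041\right)}{31} = \frac{544808}{31} \cdot 45933 = \frac{25024665864}{31}$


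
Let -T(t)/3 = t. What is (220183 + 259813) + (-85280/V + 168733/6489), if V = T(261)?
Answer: 271054548479/564543 ≈ 4.8013e+5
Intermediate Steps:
T(t) = -3*t
V = -783 (V = -3*261 = -783)
(220183 + 259813) + (-85280/V + 168733/6489) = (220183 + 259813) + (-85280/(-783) + 168733/6489) = 479996 + (-85280*(-1/783) + 168733*(1/6489)) = 479996 + (85280/783 + 168733/6489) = 479996 + 76166651/564543 = 271054548479/564543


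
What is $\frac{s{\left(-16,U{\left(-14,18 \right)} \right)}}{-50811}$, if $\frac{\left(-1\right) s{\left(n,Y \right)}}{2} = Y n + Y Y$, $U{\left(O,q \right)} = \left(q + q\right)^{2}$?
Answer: $\frac{1105920}{16937} \approx 65.296$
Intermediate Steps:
$U{\left(O,q \right)} = 4 q^{2}$ ($U{\left(O,q \right)} = \left(2 q\right)^{2} = 4 q^{2}$)
$s{\left(n,Y \right)} = - 2 Y^{2} - 2 Y n$ ($s{\left(n,Y \right)} = - 2 \left(Y n + Y Y\right) = - 2 \left(Y n + Y^{2}\right) = - 2 \left(Y^{2} + Y n\right) = - 2 Y^{2} - 2 Y n$)
$\frac{s{\left(-16,U{\left(-14,18 \right)} \right)}}{-50811} = \frac{\left(-2\right) 4 \cdot 18^{2} \left(4 \cdot 18^{2} - 16\right)}{-50811} = - 2 \cdot 4 \cdot 324 \left(4 \cdot 324 - 16\right) \left(- \frac{1}{50811}\right) = \left(-2\right) 1296 \left(1296 - 16\right) \left(- \frac{1}{50811}\right) = \left(-2\right) 1296 \cdot 1280 \left(- \frac{1}{50811}\right) = \left(-3317760\right) \left(- \frac{1}{50811}\right) = \frac{1105920}{16937}$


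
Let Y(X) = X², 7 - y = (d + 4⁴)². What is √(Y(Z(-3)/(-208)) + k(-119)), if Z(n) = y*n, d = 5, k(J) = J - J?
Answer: 102171/104 ≈ 982.41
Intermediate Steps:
k(J) = 0
y = -68114 (y = 7 - (5 + 4⁴)² = 7 - (5 + 256)² = 7 - 1*261² = 7 - 1*68121 = 7 - 68121 = -68114)
Z(n) = -68114*n
√(Y(Z(-3)/(-208)) + k(-119)) = √((-68114*(-3)/(-208))² + 0) = √((204342*(-1/208))² + 0) = √((-102171/104)² + 0) = √(10438913241/10816 + 0) = √(10438913241/10816) = 102171/104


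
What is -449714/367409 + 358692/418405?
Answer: -56375917142/153725762645 ≈ -0.36673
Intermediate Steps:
-449714/367409 + 358692/418405 = -56375917142/153725762645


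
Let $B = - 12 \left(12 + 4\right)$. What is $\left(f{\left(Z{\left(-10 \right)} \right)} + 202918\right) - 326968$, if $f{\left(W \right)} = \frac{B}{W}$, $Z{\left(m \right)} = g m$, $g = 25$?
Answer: $- \frac{15506154}{125} \approx -1.2405 \cdot 10^{5}$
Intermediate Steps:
$Z{\left(m \right)} = 25 m$
$B = -192$ ($B = \left(-12\right) 16 = -192$)
$f{\left(W \right)} = - \frac{192}{W}$
$\left(f{\left(Z{\left(-10 \right)} \right)} + 202918\right) - 326968 = \left(- \frac{192}{25 \left(-10\right)} + 202918\right) - 326968 = \left(- \frac{192}{-250} + 202918\right) - 326968 = \left(\left(-192\right) \left(- \frac{1}{250}\right) + 202918\right) - 326968 = \left(\frac{96}{125} + 202918\right) - 326968 = \frac{25364846}{125} - 326968 = - \frac{15506154}{125}$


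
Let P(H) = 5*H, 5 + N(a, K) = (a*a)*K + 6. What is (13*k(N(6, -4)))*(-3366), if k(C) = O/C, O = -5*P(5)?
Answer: -38250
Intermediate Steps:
N(a, K) = 1 + K*a**2 (N(a, K) = -5 + ((a*a)*K + 6) = -5 + (a**2*K + 6) = -5 + (K*a**2 + 6) = -5 + (6 + K*a**2) = 1 + K*a**2)
O = -125 (O = -25*5 = -5*25 = -125)
k(C) = -125/C
(13*k(N(6, -4)))*(-3366) = (13*(-125/(1 - 4*6**2)))*(-3366) = (13*(-125/(1 - 4*36)))*(-3366) = (13*(-125/(1 - 144)))*(-3366) = (13*(-125/(-143)))*(-3366) = (13*(-125*(-1/143)))*(-3366) = (13*(125/143))*(-3366) = (125/11)*(-3366) = -38250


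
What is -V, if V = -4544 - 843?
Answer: 5387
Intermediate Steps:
V = -5387
-V = -1*(-5387) = 5387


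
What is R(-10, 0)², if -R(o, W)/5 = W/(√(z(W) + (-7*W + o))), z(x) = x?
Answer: 0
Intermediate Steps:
R(o, W) = -5*W/√(o - 6*W) (R(o, W) = -5*W/(√(W + (-7*W + o))) = -5*W/(√(W + (o - 7*W))) = -5*W/(√(o - 6*W)) = -5*W/√(o - 6*W))
R(-10, 0)² = (-5*0/√(-10 - 6*0))² = (-5*0/√(-10 + 0))² = (-5*0/√(-10))² = (-5*0*(-I*√10/10))² = 0² = 0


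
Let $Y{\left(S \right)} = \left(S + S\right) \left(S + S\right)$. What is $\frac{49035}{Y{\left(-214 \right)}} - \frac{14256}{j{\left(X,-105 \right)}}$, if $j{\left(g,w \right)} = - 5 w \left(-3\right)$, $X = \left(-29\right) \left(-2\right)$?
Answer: $\frac{298744581}{32057200} \approx 9.3191$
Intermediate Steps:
$X = 58$
$j{\left(g,w \right)} = 15 w$
$Y{\left(S \right)} = 4 S^{2}$ ($Y{\left(S \right)} = 2 S 2 S = 4 S^{2}$)
$\frac{49035}{Y{\left(-214 \right)}} - \frac{14256}{j{\left(X,-105 \right)}} = \frac{49035}{4 \left(-214\right)^{2}} - \frac{14256}{15 \left(-105\right)} = \frac{49035}{4 \cdot 45796} - \frac{14256}{-1575} = \frac{49035}{183184} - - \frac{1584}{175} = 49035 \cdot \frac{1}{183184} + \frac{1584}{175} = \frac{49035}{183184} + \frac{1584}{175} = \frac{298744581}{32057200}$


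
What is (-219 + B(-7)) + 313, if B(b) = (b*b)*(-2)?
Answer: -4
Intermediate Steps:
B(b) = -2*b**2 (B(b) = b**2*(-2) = -2*b**2)
(-219 + B(-7)) + 313 = (-219 - 2*(-7)**2) + 313 = (-219 - 2*49) + 313 = (-219 - 98) + 313 = -317 + 313 = -4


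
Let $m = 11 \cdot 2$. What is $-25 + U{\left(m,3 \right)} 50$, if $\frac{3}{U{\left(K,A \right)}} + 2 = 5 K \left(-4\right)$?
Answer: $- \frac{5600}{221} \approx -25.339$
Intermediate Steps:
$m = 22$
$U{\left(K,A \right)} = \frac{3}{-2 - 20 K}$ ($U{\left(K,A \right)} = \frac{3}{-2 + 5 K \left(-4\right)} = \frac{3}{-2 - 20 K}$)
$-25 + U{\left(m,3 \right)} 50 = -25 + - \frac{3}{2 + 20 \cdot 22} \cdot 50 = -25 + - \frac{3}{2 + 440} \cdot 50 = -25 + - \frac{3}{442} \cdot 50 = -25 + \left(-3\right) \frac{1}{442} \cdot 50 = -25 - \frac{75}{221} = - \frac{5600}{221}$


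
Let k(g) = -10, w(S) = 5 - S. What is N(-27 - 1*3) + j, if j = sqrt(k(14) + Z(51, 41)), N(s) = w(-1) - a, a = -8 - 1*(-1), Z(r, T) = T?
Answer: 13 + sqrt(31) ≈ 18.568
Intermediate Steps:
a = -7 (a = -8 + 1 = -7)
N(s) = 13 (N(s) = (5 - 1*(-1)) - 1*(-7) = (5 + 1) + 7 = 6 + 7 = 13)
j = sqrt(31) (j = sqrt(-10 + 41) = sqrt(31) ≈ 5.5678)
N(-27 - 1*3) + j = 13 + sqrt(31)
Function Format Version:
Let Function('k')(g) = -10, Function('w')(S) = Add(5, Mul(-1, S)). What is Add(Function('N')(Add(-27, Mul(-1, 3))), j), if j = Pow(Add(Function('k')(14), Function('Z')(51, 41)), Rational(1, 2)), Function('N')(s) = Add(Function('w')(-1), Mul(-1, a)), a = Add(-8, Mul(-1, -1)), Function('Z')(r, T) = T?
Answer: Add(13, Pow(31, Rational(1, 2))) ≈ 18.568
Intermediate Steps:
a = -7 (a = Add(-8, 1) = -7)
Function('N')(s) = 13 (Function('N')(s) = Add(Add(5, Mul(-1, -1)), Mul(-1, -7)) = Add(Add(5, 1), 7) = Add(6, 7) = 13)
j = Pow(31, Rational(1, 2)) (j = Pow(Add(-10, 41), Rational(1, 2)) = Pow(31, Rational(1, 2)) ≈ 5.5678)
Add(Function('N')(Add(-27, Mul(-1, 3))), j) = Add(13, Pow(31, Rational(1, 2)))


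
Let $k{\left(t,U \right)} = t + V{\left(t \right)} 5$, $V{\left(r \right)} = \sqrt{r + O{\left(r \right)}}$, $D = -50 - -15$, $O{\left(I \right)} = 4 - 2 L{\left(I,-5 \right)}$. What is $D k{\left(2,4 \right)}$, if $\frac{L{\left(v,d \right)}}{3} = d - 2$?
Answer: $-70 - 700 \sqrt{3} \approx -1282.4$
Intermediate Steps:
$L{\left(v,d \right)} = -6 + 3 d$ ($L{\left(v,d \right)} = 3 \left(d - 2\right) = 3 \left(-2 + d\right) = -6 + 3 d$)
$O{\left(I \right)} = 46$ ($O{\left(I \right)} = 4 - 2 \left(-6 + 3 \left(-5\right)\right) = 4 - 2 \left(-6 - 15\right) = 4 - -42 = 4 + 42 = 46$)
$D = -35$ ($D = -50 + 15 = -35$)
$V{\left(r \right)} = \sqrt{46 + r}$ ($V{\left(r \right)} = \sqrt{r + 46} = \sqrt{46 + r}$)
$k{\left(t,U \right)} = t + 5 \sqrt{46 + t}$ ($k{\left(t,U \right)} = t + \sqrt{46 + t} 5 = t + 5 \sqrt{46 + t}$)
$D k{\left(2,4 \right)} = - 35 \left(2 + 5 \sqrt{46 + 2}\right) = - 35 \left(2 + 5 \sqrt{48}\right) = - 35 \left(2 + 5 \cdot 4 \sqrt{3}\right) = - 35 \left(2 + 20 \sqrt{3}\right) = -70 - 700 \sqrt{3}$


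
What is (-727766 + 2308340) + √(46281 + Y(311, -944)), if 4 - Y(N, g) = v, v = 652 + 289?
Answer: 1580574 + 4*√2834 ≈ 1.5808e+6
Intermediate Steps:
v = 941
Y(N, g) = -937 (Y(N, g) = 4 - 1*941 = 4 - 941 = -937)
(-727766 + 2308340) + √(46281 + Y(311, -944)) = (-727766 + 2308340) + √(46281 - 937) = 1580574 + √45344 = 1580574 + 4*√2834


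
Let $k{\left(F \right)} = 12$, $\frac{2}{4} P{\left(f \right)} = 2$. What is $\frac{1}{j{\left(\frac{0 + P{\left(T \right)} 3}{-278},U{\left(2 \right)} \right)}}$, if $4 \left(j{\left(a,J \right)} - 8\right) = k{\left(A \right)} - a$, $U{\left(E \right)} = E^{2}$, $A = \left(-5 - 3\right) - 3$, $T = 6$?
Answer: $\frac{278}{3061} \approx 0.09082$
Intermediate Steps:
$P{\left(f \right)} = 4$ ($P{\left(f \right)} = 2 \cdot 2 = 4$)
$A = -11$ ($A = -8 - 3 = -11$)
$j{\left(a,J \right)} = 11 - \frac{a}{4}$ ($j{\left(a,J \right)} = 8 + \frac{12 - a}{4} = 8 - \left(-3 + \frac{a}{4}\right) = 11 - \frac{a}{4}$)
$\frac{1}{j{\left(\frac{0 + P{\left(T \right)} 3}{-278},U{\left(2 \right)} \right)}} = \frac{1}{11 - \frac{\left(0 + 4 \cdot 3\right) \frac{1}{-278}}{4}} = \frac{1}{11 - \frac{\left(0 + 12\right) \left(- \frac{1}{278}\right)}{4}} = \frac{1}{11 - \frac{12 \left(- \frac{1}{278}\right)}{4}} = \frac{1}{11 - - \frac{3}{278}} = \frac{1}{11 + \frac{3}{278}} = \frac{1}{\frac{3061}{278}} = \frac{278}{3061}$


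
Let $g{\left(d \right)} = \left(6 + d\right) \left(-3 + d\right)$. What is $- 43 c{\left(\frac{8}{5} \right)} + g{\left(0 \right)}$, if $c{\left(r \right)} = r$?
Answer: $- \frac{434}{5} \approx -86.8$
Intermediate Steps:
$g{\left(d \right)} = \left(-3 + d\right) \left(6 + d\right)$
$- 43 c{\left(\frac{8}{5} \right)} + g{\left(0 \right)} = - 43 \cdot \frac{8}{5} + \left(-18 + 0^{2} + 3 \cdot 0\right) = - 43 \cdot 8 \cdot \frac{1}{5} + \left(-18 + 0 + 0\right) = \left(-43\right) \frac{8}{5} - 18 = - \frac{344}{5} - 18 = - \frac{434}{5}$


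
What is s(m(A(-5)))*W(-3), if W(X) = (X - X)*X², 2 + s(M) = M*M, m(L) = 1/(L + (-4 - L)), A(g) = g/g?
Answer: 0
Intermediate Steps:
A(g) = 1
m(L) = -¼ (m(L) = 1/(-4) = -¼)
s(M) = -2 + M² (s(M) = -2 + M*M = -2 + M²)
W(X) = 0 (W(X) = 0*X² = 0)
s(m(A(-5)))*W(-3) = (-2 + (-¼)²)*0 = (-2 + 1/16)*0 = -31/16*0 = 0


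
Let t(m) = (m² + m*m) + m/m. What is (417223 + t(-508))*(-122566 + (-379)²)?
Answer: 19670393400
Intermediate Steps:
t(m) = 1 + 2*m² (t(m) = (m² + m²) + 1 = 2*m² + 1 = 1 + 2*m²)
(417223 + t(-508))*(-122566 + (-379)²) = (417223 + (1 + 2*(-508)²))*(-122566 + (-379)²) = (417223 + (1 + 2*258064))*(-122566 + 143641) = (417223 + (1 + 516128))*21075 = (417223 + 516129)*21075 = 933352*21075 = 19670393400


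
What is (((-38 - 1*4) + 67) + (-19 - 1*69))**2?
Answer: 3969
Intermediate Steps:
(((-38 - 1*4) + 67) + (-19 - 1*69))**2 = (((-38 - 4) + 67) + (-19 - 69))**2 = ((-42 + 67) - 88)**2 = (25 - 88)**2 = (-63)**2 = 3969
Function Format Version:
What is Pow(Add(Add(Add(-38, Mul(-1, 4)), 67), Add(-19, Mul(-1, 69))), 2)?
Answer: 3969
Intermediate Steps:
Pow(Add(Add(Add(-38, Mul(-1, 4)), 67), Add(-19, Mul(-1, 69))), 2) = Pow(Add(Add(Add(-38, -4), 67), Add(-19, -69)), 2) = Pow(Add(Add(-42, 67), -88), 2) = Pow(Add(25, -88), 2) = Pow(-63, 2) = 3969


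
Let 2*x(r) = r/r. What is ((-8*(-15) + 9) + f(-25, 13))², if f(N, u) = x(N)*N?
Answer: 54289/4 ≈ 13572.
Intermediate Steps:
x(r) = ½ (x(r) = (r/r)/2 = (½)*1 = ½)
f(N, u) = N/2
((-8*(-15) + 9) + f(-25, 13))² = ((-8*(-15) + 9) + (½)*(-25))² = ((120 + 9) - 25/2)² = (129 - 25/2)² = (233/2)² = 54289/4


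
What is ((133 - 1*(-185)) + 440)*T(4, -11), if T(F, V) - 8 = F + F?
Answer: 12128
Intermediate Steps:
T(F, V) = 8 + 2*F (T(F, V) = 8 + (F + F) = 8 + 2*F)
((133 - 1*(-185)) + 440)*T(4, -11) = ((133 - 1*(-185)) + 440)*(8 + 2*4) = ((133 + 185) + 440)*(8 + 8) = (318 + 440)*16 = 758*16 = 12128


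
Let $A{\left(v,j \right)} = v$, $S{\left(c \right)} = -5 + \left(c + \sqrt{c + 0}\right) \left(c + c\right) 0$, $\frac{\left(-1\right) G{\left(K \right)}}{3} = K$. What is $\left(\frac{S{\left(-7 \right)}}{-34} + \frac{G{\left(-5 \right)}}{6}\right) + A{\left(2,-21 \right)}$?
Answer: $\frac{79}{17} \approx 4.6471$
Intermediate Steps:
$G{\left(K \right)} = - 3 K$
$S{\left(c \right)} = -5$ ($S{\left(c \right)} = -5 + \left(c + \sqrt{c}\right) 2 c 0 = -5 + 2 c \left(c + \sqrt{c}\right) 0 = -5 + 0 = -5$)
$\left(\frac{S{\left(-7 \right)}}{-34} + \frac{G{\left(-5 \right)}}{6}\right) + A{\left(2,-21 \right)} = \left(- \frac{5}{-34} + \frac{\left(-3\right) \left(-5\right)}{6}\right) + 2 = \left(\left(-5\right) \left(- \frac{1}{34}\right) + 15 \cdot \frac{1}{6}\right) + 2 = \left(\frac{5}{34} + \frac{5}{2}\right) + 2 = \frac{45}{17} + 2 = \frac{79}{17}$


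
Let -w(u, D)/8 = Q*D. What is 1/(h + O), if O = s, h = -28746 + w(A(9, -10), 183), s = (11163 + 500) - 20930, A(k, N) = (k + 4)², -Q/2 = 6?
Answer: -1/20445 ≈ -4.8912e-5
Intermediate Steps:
Q = -12 (Q = -2*6 = -12)
A(k, N) = (4 + k)²
w(u, D) = 96*D (w(u, D) = -(-96)*D = 96*D)
s = -9267 (s = 11663 - 20930 = -9267)
h = -11178 (h = -28746 + 96*183 = -28746 + 17568 = -11178)
O = -9267
1/(h + O) = 1/(-11178 - 9267) = 1/(-20445) = -1/20445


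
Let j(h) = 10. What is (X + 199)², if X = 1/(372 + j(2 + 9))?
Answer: 5778888361/145924 ≈ 39602.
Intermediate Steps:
X = 1/382 (X = 1/(372 + 10) = 1/382 ≈ 0.0026178)
(X + 199)² = (1/382 + 199)² = (76019/382)² = 5778888361/145924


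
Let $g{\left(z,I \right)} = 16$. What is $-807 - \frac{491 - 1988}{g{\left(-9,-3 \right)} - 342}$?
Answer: $- \frac{264579}{326} \approx -811.59$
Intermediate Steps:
$-807 - \frac{491 - 1988}{g{\left(-9,-3 \right)} - 342} = -807 - \frac{491 - 1988}{16 - 342} = -807 - - \frac{1497}{-326} = -807 - \left(-1497\right) \left(- \frac{1}{326}\right) = -807 - \frac{1497}{326} = - \frac{264579}{326}$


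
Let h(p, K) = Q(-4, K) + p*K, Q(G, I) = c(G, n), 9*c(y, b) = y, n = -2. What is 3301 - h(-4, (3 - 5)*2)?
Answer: 29569/9 ≈ 3285.4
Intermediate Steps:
c(y, b) = y/9
Q(G, I) = G/9
h(p, K) = -4/9 + K*p (h(p, K) = (1/9)*(-4) + p*K = -4/9 + K*p)
3301 - h(-4, (3 - 5)*2) = 3301 - (-4/9 + ((3 - 5)*2)*(-4)) = 3301 - (-4/9 - 2*2*(-4)) = 3301 - (-4/9 - 4*(-4)) = 3301 - (-4/9 + 16) = 3301 - 1*140/9 = 3301 - 140/9 = 29569/9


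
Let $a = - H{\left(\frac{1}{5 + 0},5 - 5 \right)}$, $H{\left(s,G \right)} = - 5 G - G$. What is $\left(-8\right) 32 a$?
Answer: $0$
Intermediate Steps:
$H{\left(s,G \right)} = - 6 G$
$a = 0$ ($a = - \left(-6\right) \left(5 - 5\right) = - \left(-6\right) 0 = \left(-1\right) 0 = 0$)
$\left(-8\right) 32 a = \left(-8\right) 32 \cdot 0 = \left(-256\right) 0 = 0$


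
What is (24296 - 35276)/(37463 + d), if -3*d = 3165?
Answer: -915/3034 ≈ -0.30158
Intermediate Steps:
d = -1055 (d = -1/3*3165 = -1055)
(24296 - 35276)/(37463 + d) = (24296 - 35276)/(37463 - 1055) = -10980/36408 = -10980*1/36408 = -915/3034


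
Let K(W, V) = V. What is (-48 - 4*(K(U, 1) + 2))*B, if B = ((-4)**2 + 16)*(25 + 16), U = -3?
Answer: -78720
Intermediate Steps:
B = 1312 (B = (16 + 16)*41 = 32*41 = 1312)
(-48 - 4*(K(U, 1) + 2))*B = (-48 - 4*(1 + 2))*1312 = (-48 - 4*3)*1312 = (-48 - 12)*1312 = -60*1312 = -78720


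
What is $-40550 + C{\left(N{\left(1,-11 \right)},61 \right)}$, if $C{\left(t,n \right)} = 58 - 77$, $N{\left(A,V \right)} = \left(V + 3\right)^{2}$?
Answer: $-40569$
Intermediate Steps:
$N{\left(A,V \right)} = \left(3 + V\right)^{2}$
$C{\left(t,n \right)} = -19$
$-40550 + C{\left(N{\left(1,-11 \right)},61 \right)} = -40550 - 19 = -40569$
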